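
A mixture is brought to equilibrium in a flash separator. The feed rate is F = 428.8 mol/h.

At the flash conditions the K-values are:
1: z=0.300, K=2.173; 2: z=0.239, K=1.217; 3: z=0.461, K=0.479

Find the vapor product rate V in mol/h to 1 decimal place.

Newton–Raphson from β = 0.56:
  β = 0.560: g = -0.0805, g' = -0.409 → β = 0.363
  β = 0.363: g = -0.0013, g' = -0.403 → β = 0.360
Converged at β = 0.360.
Then V = β·F = 0.3597·428.8 = 154.3 mol/h and L = F − V = 274.5 mol/h.

V = 154.3 mol/h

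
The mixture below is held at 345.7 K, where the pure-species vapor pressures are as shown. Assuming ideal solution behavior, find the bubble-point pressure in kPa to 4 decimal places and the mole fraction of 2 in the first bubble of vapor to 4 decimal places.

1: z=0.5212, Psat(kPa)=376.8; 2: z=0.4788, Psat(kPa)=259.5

Pbub = 320.6368 kPa, y_2 = 0.3875

At the bubble point ψ → 0, so ΣzᵢKᵢ = 1 with Kᵢ = Pᵢˢᵃᵗ/P ⇒ P = ΣzᵢPᵢˢᵃᵗ.
P = 0.5212·376.8 + 0.4788·259.5 = 320.6368 kPa
yᵢ = zᵢPᵢˢᵃᵗ/P ⇒ y_2 = 0.4788·259.5/320.6368 = 0.3875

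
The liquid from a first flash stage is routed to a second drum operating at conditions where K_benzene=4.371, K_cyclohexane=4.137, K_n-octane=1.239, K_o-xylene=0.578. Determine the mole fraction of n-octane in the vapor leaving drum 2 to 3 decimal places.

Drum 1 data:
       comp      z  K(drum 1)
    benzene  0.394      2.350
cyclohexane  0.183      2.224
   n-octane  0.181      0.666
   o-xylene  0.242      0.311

Drum 1:
Material balance + equilibrium reduce to Σ zᵢ(Kᵢ−1)/(1+ψ₁(Kᵢ−1)) = 0.
Feasibility: ΣzᵢKᵢ = 1.529, Σzᵢ/Kᵢ = 1.300 — both > 1, two phases present.
Iterate (Newton) starting at ψ₁ = 0.5:
  ψ₁ = 0.500: g = 0.1296, g' = -0.658 → ψ₁ = 0.697
  ψ₁ = 0.697: g = -0.0046, g' = -0.730 → ψ₁ = 0.691
Converged at ψ₁ = 0.691.
Drum-1 compositions:
  benzene: x = 0.204, y = 0.479
  cyclohexane: x = 0.099, y = 0.221
  n-octane: x = 0.235, y = 0.157
  o-xylene: x = 0.462, y = 0.144
Drum-2 feed = drum-1 liquid: z₂ = (0.2039, 0.0992, 0.2353, 0.4617).
Drum 2:
Newton iteration, ψ₂⁰ = 0.52:
  ψ₂ = 0.520: g = 0.1683, g' = -0.592 → ψ₂ = 0.804
  ψ₂ = 0.804: g = 0.0258, g' = -0.445 → ψ₂ = 0.862
  ψ₂ = 0.862: g = 0.0003, g' = -0.435 → ψ₂ = 0.863
Converged at ψ₂ = 0.863.
  benzene: x = 0.052, y = 0.228
  cyclohexane: x = 0.027, y = 0.111
  n-octane: x = 0.195, y = 0.242
  o-xylene: x = 0.726, y = 0.420

y_n-octane (drum 2) = 0.242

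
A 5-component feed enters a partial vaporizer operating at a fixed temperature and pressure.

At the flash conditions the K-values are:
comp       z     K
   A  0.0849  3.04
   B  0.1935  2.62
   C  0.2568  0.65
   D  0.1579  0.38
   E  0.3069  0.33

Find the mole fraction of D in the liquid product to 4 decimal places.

Let ψ = V/F and solve Σ zᵢ(Kᵢ−1)/(1+ψ(Kᵢ−1)) = 0.
g(0) = ΣzᵢKᵢ − 1 = 0.0933 and g(1) = 1 − Σzᵢ/Kᵢ = -0.8424, so a root lies in (0, 1).
Newton–Raphson from ψ = 0.5:
  ψ = 0.5000: g = -0.30111, g' = -0.7268 → ψ = 0.0857
  ψ = 0.0857: g = 0.00845, g' = -0.9037 → ψ = 0.0951
  ψ = 0.0951: g = 0.00007, g' = -0.8885 → ψ = 0.0952
Converged at ψ = 0.0952.
Compositions from xᵢ = zᵢ/(1+ψ(Kᵢ−1)), yᵢ = Kᵢxᵢ:
  A: x = 0.0711, y = 0.2161
  B: x = 0.1677, y = 0.4393
  C: x = 0.2656, y = 0.1727
  D: x = 0.1678, y = 0.0638
  E: x = 0.3278, y = 0.1082

x_D = 0.1678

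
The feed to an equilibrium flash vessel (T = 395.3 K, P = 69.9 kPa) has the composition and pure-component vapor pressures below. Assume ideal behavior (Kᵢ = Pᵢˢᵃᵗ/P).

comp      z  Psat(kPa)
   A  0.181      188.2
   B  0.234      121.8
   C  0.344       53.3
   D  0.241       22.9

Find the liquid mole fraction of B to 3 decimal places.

Raoult's law: Kᵢ = Pᵢˢᵃᵗ/P = Pᵢˢᵃᵗ/69.9.
  K_A = 188.2/69.9 = 2.69242, K_B = 121.8/69.9 = 1.74249, K_C = 53.3/69.9 = 0.76252, K_D = 22.9/69.9 = 0.32761
Rachford–Rice: g(V/F) = Σ zᵢ(Kᵢ−1)/(1+V/F(Kᵢ−1)) = 0.
Check two-phase: ΣzᵢKᵢ = 1.236 > 1 and Σzᵢ/Kᵢ = 1.388 > 1, so g(0) = 0.236 > 0 and g(1) = -0.388 < 0.
Iterate (Newton) starting at V/F = 0.5:
  V/F = 0.500: g = -0.0442, g' = -0.493 → V/F = 0.410
Converged at V/F = 0.410.
Compositions from xᵢ = zᵢ/(1+V/F(Kᵢ−1)), yᵢ = Kᵢxᵢ:
  A: x = 0.107, y = 0.288
  B: x = 0.179, y = 0.313
  C: x = 0.381, y = 0.291
  D: x = 0.333, y = 0.109

x_B = 0.179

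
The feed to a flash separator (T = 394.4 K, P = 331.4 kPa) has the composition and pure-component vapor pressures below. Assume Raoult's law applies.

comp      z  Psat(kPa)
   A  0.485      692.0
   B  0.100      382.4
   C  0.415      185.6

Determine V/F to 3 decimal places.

Raoult's law: Kᵢ = Pᵢˢᵃᵗ/P = Pᵢˢᵃᵗ/331.4.
  K_A = 692.0/331.4 = 2.08811, K_B = 382.4/331.4 = 1.15389, K_C = 185.6/331.4 = 0.56005
Iterate (Newton) starting at V/F = 0.5:
  V/F = 0.500: g = 0.1220, g' = -0.375 → V/F = 0.825
  V/F = 0.825: g = 0.0050, g' = -0.359 → V/F = 0.839
Converged at V/F = 0.839.

V/F = 0.839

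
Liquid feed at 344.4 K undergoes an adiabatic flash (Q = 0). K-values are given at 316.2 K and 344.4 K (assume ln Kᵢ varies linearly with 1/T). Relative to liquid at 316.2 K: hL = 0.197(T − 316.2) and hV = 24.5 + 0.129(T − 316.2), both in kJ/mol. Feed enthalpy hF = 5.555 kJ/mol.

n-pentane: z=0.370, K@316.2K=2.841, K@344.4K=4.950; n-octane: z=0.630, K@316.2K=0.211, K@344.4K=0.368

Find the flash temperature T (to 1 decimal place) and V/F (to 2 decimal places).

Adiabatic flash: solve Rachford–Rice at each trial T, then check hF = ψ·hV(T) + (1−ψ)·hL(T).
  T = 316.2 K: K = (2.841, 0.211), RR gives ψ = 0.127, H_out = 3.105 kJ/mol
  T = 344.4 K: K = (4.950, 0.368), RR gives ψ = 0.426, H_out = 15.174 kJ/mol
  T = 330.3 K: K = (3.795, 0.282), RR gives ψ = 0.290, H_out = 9.602 kJ/mol
  T = 323.2 K: K = (3.290, 0.244), RR gives ψ = 0.215, H_out = 6.536 kJ/mol
  T = 319.7 K: K = (3.060, 0.227), RR gives ψ = 0.173, H_out = 4.887 kJ/mol
  T = 321.4 K: K = (3.170, 0.236), RR gives ψ = 0.194, H_out = 5.702 kJ/mol
Linear interpolation between T = 319.7 (H_out = 4.887) and T = 321.4 (H_out = 5.702) on hF = 5.555 gives T ≈ 321.1 K, at which ψ = 0.19.

T = 321.1 K, V/F = 0.19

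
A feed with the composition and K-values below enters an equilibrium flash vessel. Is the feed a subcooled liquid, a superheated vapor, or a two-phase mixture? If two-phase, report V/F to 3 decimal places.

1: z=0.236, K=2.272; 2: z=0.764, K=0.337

ΣzᵢKᵢ = 0.794; Σzᵢ/Kᵢ = 2.371.
Since ΣzᵢKᵢ < 1 the mixture is below its bubble point — single liquid phase.

subcooled liquid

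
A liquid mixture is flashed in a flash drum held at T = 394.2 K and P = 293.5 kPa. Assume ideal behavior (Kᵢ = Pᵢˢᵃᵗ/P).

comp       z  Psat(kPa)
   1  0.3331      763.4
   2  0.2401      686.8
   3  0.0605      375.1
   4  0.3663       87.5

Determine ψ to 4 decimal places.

ψ = 0.6228

Raoult's law: Kᵢ = Pᵢˢᵃᵗ/P = Pᵢˢᵃᵗ/293.5.
  K_1 = 763.4/293.5 = 2.601022, K_2 = 686.8/293.5 = 2.340034, K_3 = 375.1/293.5 = 1.278024, K_4 = 87.5/293.5 = 0.298126
Newton–Raphson from ψ = 0.5:
  ψ = 0.5000: g = 0.10752, g' = -0.8499 → ψ = 0.6265
  ψ = 0.6265: g = -0.00340, g' = -0.9185 → ψ = 0.6228
Converged at ψ = 0.6228.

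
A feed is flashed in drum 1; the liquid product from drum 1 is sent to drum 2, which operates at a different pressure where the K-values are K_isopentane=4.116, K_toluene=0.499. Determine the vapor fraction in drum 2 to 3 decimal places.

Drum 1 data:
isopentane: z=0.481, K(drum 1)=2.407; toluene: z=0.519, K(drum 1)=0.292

Drum 1:
Let ψ₁ = V/F and solve Σ zᵢ(Kᵢ−1)/(1+ψ₁(Kᵢ−1)) = 0.
Feasibility: ΣzᵢKᵢ = 1.309, Σzᵢ/Kᵢ = 1.977 — both > 1, two phases present.
Binary case is linear: z₁(K₁−1)(1+ψ₁(K₂−1)) + z₂(K₂−1)(1+ψ₁(K₁−1)) = 0
⇒ ψ₁ = [z₁(K₁−1)+z₂(K₂−1)] / [−(K₁−1)(K₂−1)] = 0.3093/0.9962 = 0.311
Drum-1 compositions:
  isopentane: x = 0.335, y = 0.806
  toluene: x = 0.665, y = 0.194
Drum-2 feed = drum-1 liquid: z₂ = (0.3348, 0.6652).
Drum 2:
Binary case is linear: z₁(K₁−1)(1+ψ₂(K₂−1)) + z₂(K₂−1)(1+ψ₂(K₁−1)) = 0
⇒ ψ₂ = [z₁(K₁−1)+z₂(K₂−1)] / [−(K₁−1)(K₂−1)] = 0.7098/1.5611 = 0.455
  isopentane: x = 0.139, y = 0.570
  toluene: x = 0.861, y = 0.430

V/F (drum 2) = 0.455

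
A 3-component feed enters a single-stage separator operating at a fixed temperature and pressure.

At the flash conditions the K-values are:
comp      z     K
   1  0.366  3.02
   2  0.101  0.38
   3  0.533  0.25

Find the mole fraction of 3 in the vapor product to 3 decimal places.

y_3 = 0.155

Let ψ = V/F and solve Σ zᵢ(Kᵢ−1)/(1+ψ(Kᵢ−1)) = 0.
Check two-phase: ΣzᵢKᵢ = 1.277 > 1 and Σzᵢ/Kᵢ = 2.519 > 1, so g(0) = 0.277 > 0 and g(1) = -1.519 < 0.
Newton–Raphson from ψ = 0.5:
  ψ = 0.500: g = -0.3625, g' = -1.219 → ψ = 0.203
  ψ = 0.203: g = -0.0183, g' = -1.220 → ψ = 0.188
Converged at ψ = 0.188.
Compositions from xᵢ = zᵢ/(1+ψ(Kᵢ−1)), yᵢ = Kᵢxᵢ:
  1: x = 0.265, y = 0.801
  2: x = 0.114, y = 0.043
  3: x = 0.620, y = 0.155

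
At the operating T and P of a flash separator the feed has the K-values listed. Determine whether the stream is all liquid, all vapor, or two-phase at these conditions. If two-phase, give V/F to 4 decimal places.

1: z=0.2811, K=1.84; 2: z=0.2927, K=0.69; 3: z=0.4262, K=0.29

ΣzᵢKᵢ = 0.8428; Σzᵢ/Kᵢ = 2.0466.
Since ΣzᵢKᵢ < 1 the mixture is below its bubble point — single liquid phase.

all liquid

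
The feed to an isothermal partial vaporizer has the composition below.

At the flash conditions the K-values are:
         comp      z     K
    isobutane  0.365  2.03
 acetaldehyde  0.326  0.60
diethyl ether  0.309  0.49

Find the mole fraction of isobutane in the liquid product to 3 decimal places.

Let ψ = V/F and solve Σ zᵢ(Kᵢ−1)/(1+ψ(Kᵢ−1)) = 0.
g(0) = ΣzᵢKᵢ − 1 = 0.088 and g(1) = 1 − Σzᵢ/Kᵢ = -0.354, so a root lies in (0, 1).
Iterate (Newton) starting at ψ = 0.5:
  ψ = 0.500: g = -0.1264, g' = -0.395 → ψ = 0.180
  ψ = 0.180: g = 0.0031, g' = -0.434 → ψ = 0.187
Converged at ψ = 0.187.
Compositions from xᵢ = zᵢ/(1+ψ(Kᵢ−1)), yᵢ = Kᵢxᵢ:
  isobutane: x = 0.306, y = 0.621
  acetaldehyde: x = 0.352, y = 0.211
  diethyl ether: x = 0.342, y = 0.167

x_isobutane = 0.306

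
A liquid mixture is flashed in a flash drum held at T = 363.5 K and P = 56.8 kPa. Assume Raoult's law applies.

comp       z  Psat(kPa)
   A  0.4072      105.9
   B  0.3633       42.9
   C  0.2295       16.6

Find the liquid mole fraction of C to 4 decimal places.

Raoult's law: Kᵢ = Pᵢˢᵃᵗ/P = Pᵢˢᵃᵗ/56.8.
  K_A = 105.9/56.8 = 1.864437, K_B = 42.9/56.8 = 0.755282, K_C = 16.6/56.8 = 0.292254
Rachford–Rice: g(ψ) = Σ zᵢ(Kᵢ−1)/(1+ψ(Kᵢ−1)) = 0.
Check two-phase: ΣzᵢKᵢ = 1.1007 > 1 and Σzᵢ/Kᵢ = 1.4847 > 1, so g(0) = 0.1007 > 0 and g(1) = -0.4847 < 0.
Newton–Raphson from ψ = 0.5:
  ψ = 0.5000: g = -0.10692, g' = -0.4519 → ψ = 0.2634
  ψ = 0.2634: g = -0.00797, g' = -0.4004 → ψ = 0.2435
Converged at ψ = 0.2435.
Compositions from xᵢ = zᵢ/(1+ψ(Kᵢ−1)), yᵢ = Kᵢxᵢ:
  A: x = 0.3364, y = 0.6272
  B: x = 0.3863, y = 0.2918
  C: x = 0.2773, y = 0.0810

x_C = 0.2773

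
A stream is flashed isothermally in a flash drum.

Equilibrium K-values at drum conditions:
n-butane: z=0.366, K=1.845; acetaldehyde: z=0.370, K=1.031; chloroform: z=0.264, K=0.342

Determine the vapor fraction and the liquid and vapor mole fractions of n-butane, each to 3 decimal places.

ψ = 0.419, x_n-butane = 0.270, y_n-butane = 0.499

Rachford–Rice: g(ψ) = Σ zᵢ(Kᵢ−1)/(1+ψ(Kᵢ−1)) = 0.
Check two-phase: ΣzᵢKᵢ = 1.147 > 1 and Σzᵢ/Kᵢ = 1.329 > 1, so g(0) = 0.147 > 0 and g(1) = -0.329 < 0.
Iterate (Newton) starting at ψ = 0.31:
  ψ = 0.310: g = 0.0382, g' = -0.345 → ψ = 0.421
  ψ = 0.421: g = -0.0008, g' = -0.361 → ψ = 0.419
Converged at ψ = 0.419.
Compositions from xᵢ = zᵢ/(1+ψ(Kᵢ−1)), yᵢ = Kᵢxᵢ:
  n-butane: x = 0.270, y = 0.499
  acetaldehyde: x = 0.365, y = 0.377
  chloroform: x = 0.364, y = 0.125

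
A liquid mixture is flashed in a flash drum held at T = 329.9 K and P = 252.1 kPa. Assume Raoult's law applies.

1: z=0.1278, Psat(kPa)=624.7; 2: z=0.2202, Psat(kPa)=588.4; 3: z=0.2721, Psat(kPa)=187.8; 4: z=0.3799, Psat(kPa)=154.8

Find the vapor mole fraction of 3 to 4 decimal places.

y_3 = 0.2372

Raoult's law: Kᵢ = Pᵢˢᵃᵗ/P = Pᵢˢᵃᵗ/252.1.
  K_1 = 624.7/252.1 = 2.477985, K_2 = 588.4/252.1 = 2.333994, K_3 = 187.8/252.1 = 0.744942, K_4 = 154.8/252.1 = 0.614042
Newton iteration, β⁰ = 0.38:
  β = 0.3800: g = 0.06721, g' = -0.3865 → β = 0.5539
  β = 0.5539: g = 0.00547, g' = -0.3295 → β = 0.5705
  β = 0.5705: g = 0.00003, g' = -0.3258 → β = 0.5706
Converged at β = 0.5706.
Compositions from xᵢ = zᵢ/(1+β(Kᵢ−1)), yᵢ = Kᵢxᵢ:
  1: x = 0.0693, y = 0.1718
  2: x = 0.1250, y = 0.2918
  3: x = 0.3184, y = 0.2372
  4: x = 0.4872, y = 0.2992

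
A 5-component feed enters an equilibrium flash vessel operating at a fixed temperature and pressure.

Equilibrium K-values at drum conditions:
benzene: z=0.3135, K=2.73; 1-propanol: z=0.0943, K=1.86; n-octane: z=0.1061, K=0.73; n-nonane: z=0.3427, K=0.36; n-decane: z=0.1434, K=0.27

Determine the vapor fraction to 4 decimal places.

Iterate (Newton) starting at ψ = 0.5:
  ψ = 0.5000: g = -0.17299, g' = -0.8073 → ψ = 0.2857
  ψ = 0.2857: g = -0.00366, g' = -0.8065 → ψ = 0.2812
Converged at ψ = 0.2812.

ψ = 0.2812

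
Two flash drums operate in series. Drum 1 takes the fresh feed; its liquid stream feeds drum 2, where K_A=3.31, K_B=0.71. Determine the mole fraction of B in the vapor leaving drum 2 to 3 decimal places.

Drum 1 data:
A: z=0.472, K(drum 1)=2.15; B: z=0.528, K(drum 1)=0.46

y_B (drum 2) = 0.631

Drum 1:
Let ψ₁ = V/F and solve Σ zᵢ(Kᵢ−1)/(1+ψ₁(Kᵢ−1)) = 0.
Check two-phase: ΣzᵢKᵢ = 1.258 > 1 and Σzᵢ/Kᵢ = 1.367 > 1, so g(0) = 0.258 > 0 and g(1) = -0.367 < 0.
Binary case is linear: z₁(K₁−1)(1+ψ₁(K₂−1)) + z₂(K₂−1)(1+ψ₁(K₁−1)) = 0
⇒ ψ₁ = [z₁(K₁−1)+z₂(K₂−1)] / [−(K₁−1)(K₂−1)] = 0.2577/0.6210 = 0.415
Drum-1 compositions:
  A: x = 0.320, y = 0.687
  B: x = 0.680, y = 0.313
Drum-2 feed = drum-1 liquid: z₂ = (0.3195, 0.6805).
Drum 2:
Material balance + equilibrium reduce to Σ zᵢ(Kᵢ−1)/(1+ψ₂(Kᵢ−1)) = 0.
Feasibility: ΣzᵢKᵢ = 1.541, Σzᵢ/Kᵢ = 1.055 — both > 1, two phases present.
Binary case is linear: z₁(K₁−1)(1+ψ₂(K₂−1)) + z₂(K₂−1)(1+ψ₂(K₁−1)) = 0
⇒ ψ₂ = [z₁(K₁−1)+z₂(K₂−1)] / [−(K₁−1)(K₂−1)] = 0.5408/0.6699 = 0.807
  A: x = 0.112, y = 0.369
  B: x = 0.888, y = 0.631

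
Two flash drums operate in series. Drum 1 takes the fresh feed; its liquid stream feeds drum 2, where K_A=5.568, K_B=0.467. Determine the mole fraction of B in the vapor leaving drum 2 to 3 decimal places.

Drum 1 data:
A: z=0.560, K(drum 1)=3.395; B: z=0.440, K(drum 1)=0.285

y_B (drum 2) = 0.418

Drum 1:
Material balance + equilibrium reduce to Σ zᵢ(Kᵢ−1)/(1+ψ₁(Kᵢ−1)) = 0.
g(0) = ΣzᵢKᵢ − 1 = 1.027 and g(1) = 1 − Σzᵢ/Kᵢ = -0.709, so a root lies in (0, 1).
Iterate (Newton) starting at ψ₁ = 0.54:
  ψ₁ = 0.540: g = 0.0724, g' = -1.208 → ψ₁ = 0.600
Converged at ψ₁ = 0.600.
Drum-1 compositions:
  A: x = 0.230, y = 0.781
  B: x = 0.770, y = 0.219
Drum-2 feed = drum-1 liquid: z₂ = (0.2299, 0.7701).
Drum 2:
Binary case is linear: z₁(K₁−1)(1+ψ₂(K₂−1)) + z₂(K₂−1)(1+ψ₂(K₁−1)) = 0
⇒ ψ₂ = [z₁(K₁−1)+z₂(K₂−1)] / [−(K₁−1)(K₂−1)] = 0.6397/2.4347 = 0.263
  A: x = 0.104, y = 0.582
  B: x = 0.896, y = 0.418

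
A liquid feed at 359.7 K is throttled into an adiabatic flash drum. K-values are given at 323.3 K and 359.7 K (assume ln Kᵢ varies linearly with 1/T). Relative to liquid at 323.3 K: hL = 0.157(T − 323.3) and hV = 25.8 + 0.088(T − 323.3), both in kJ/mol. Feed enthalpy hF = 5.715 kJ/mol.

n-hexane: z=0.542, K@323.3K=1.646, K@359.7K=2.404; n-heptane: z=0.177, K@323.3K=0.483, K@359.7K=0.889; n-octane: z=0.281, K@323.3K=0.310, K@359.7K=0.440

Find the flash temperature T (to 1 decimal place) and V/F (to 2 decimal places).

Adiabatic flash: solve Rachford–Rice at each trial T, then check hF = ψ·hV(T) + (1−ψ)·hL(T).
  T = 323.3 K: K = (1.646, 0.483, 0.310), RR gives ψ = 0.159, H_out = 4.104 kJ/mol
  T = 359.7 K: K = (2.404, 0.889, 0.440), RR gives ψ = 0.895, H_out = 26.555 kJ/mol
  T = 341.5 K: K = (2.009, 0.666, 0.373), RR gives ψ = 0.570, H_out = 16.845 kJ/mol
  T = 332.4 K: K = (1.824, 0.570, 0.341), RR gives ψ = 0.384, H_out = 11.089 kJ/mol
  T = 327.9 K: K = (1.735, 0.526, 0.325), RR gives ψ = 0.279, H_out = 7.844 kJ/mol
  T = 325.6 K: K = (1.690, 0.504, 0.318), RR gives ψ = 0.221, H_out = 6.037 kJ/mol
Linear interpolation between T = 323.3 (H_out = 4.104) and T = 325.6 (H_out = 6.037) on hF = 5.715 gives T ≈ 325.2 K, at which ψ = 0.21.

T = 325.2 K, V/F = 0.21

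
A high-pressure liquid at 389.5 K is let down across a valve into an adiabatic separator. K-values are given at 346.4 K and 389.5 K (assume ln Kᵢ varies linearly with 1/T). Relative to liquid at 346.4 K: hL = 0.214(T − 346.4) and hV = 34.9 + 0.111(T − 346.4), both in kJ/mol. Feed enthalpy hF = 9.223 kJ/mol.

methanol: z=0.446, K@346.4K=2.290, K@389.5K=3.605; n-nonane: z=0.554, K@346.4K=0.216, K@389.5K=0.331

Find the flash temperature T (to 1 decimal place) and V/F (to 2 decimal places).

T = 354.6 K, V/F = 0.22

Adiabatic flash: solve Rachford–Rice at each trial T, then check hF = ψ·hV(T) + (1−ψ)·hL(T).
  T = 346.4 K: K = (2.290, 0.216), RR gives ψ = 0.139, H_out = 4.866 kJ/mol
  T = 389.5 K: K = (3.605, 0.331), RR gives ψ = 0.454, H_out = 23.053 kJ/mol
  T = 367.9 K: K = (2.910, 0.271), RR gives ψ = 0.321, H_out = 15.108 kJ/mol
  T = 357.1 K: K = (2.589, 0.242), RR gives ψ = 0.240, H_out = 10.408 kJ/mol
  T = 351.8 K: K = (2.439, 0.229), RR gives ψ = 0.194, H_out = 7.803 kJ/mol
  T = 354.5 K: K = (2.515, 0.236), RR gives ψ = 0.218, H_out = 9.160 kJ/mol
  T = 355.8 K: K = (2.552, 0.239), RR gives ψ = 0.229, H_out = 9.791 kJ/mol
Linear interpolation between T = 354.5 (H_out = 9.160) and T = 355.8 (H_out = 9.791) on hF = 9.223 gives T ≈ 354.6 K, at which ψ = 0.22.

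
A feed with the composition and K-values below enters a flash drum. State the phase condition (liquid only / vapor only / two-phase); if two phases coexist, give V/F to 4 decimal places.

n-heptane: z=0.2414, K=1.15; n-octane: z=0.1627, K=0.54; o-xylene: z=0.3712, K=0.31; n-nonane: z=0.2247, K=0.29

liquid only

ΣzᵢKᵢ = 0.5457; Σzᵢ/Kᵢ = 2.4835.
Since ΣzᵢKᵢ < 1 the mixture is below its bubble point — single liquid phase.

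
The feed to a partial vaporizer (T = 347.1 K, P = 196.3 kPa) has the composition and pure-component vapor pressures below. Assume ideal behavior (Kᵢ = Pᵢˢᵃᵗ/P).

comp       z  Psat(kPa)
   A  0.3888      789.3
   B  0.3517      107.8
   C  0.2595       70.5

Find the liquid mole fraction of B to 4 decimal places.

x_B = 0.4595

Raoult's law: Kᵢ = Pᵢˢᵃᵗ/P = Pᵢˢᵃᵗ/196.3.
  K_A = 789.3/196.3 = 4.020886, K_B = 107.8/196.3 = 0.549159, K_C = 70.5/196.3 = 0.359144
Newton iteration, β⁰ = 0.52:
  β = 0.5200: g = 0.00032, g' = -0.8985 → β = 0.5204
Converged at β = 0.5204.
Compositions from xᵢ = zᵢ/(1+β(Kᵢ−1)), yᵢ = Kᵢxᵢ:
  A: x = 0.1512, y = 0.6078
  B: x = 0.4595, y = 0.2523
  C: x = 0.3893, y = 0.1398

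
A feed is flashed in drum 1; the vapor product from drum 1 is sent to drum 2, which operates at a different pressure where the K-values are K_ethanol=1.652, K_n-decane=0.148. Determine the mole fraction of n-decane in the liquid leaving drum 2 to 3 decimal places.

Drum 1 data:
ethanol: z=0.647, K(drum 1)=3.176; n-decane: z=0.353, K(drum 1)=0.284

x_n-decane (drum 2) = 0.434

Drum 1:
Binary case is linear: z₁(K₁−1)(1+ψ₁(K₂−1)) + z₂(K₂−1)(1+ψ₁(K₁−1)) = 0
⇒ ψ₁ = [z₁(K₁−1)+z₂(K₂−1)] / [−(K₁−1)(K₂−1)] = 1.1551/1.5580 = 0.741
Drum-1 compositions:
  ethanol: x = 0.248, y = 0.786
  n-decane: x = 0.752, y = 0.214
Drum-2 feed = drum-1 vapor: z₂ = (0.7863, 0.2137).
Drum 2:
Rachford–Rice: g(ψ₂) = Σ zᵢ(Kᵢ−1)/(1+ψ₂(Kᵢ−1)) = 0.
Check two-phase: ΣzᵢKᵢ = 1.331 > 1 and Σzᵢ/Kᵢ = 1.920 > 1, so g(0) = 0.331 > 0 and g(1) = -0.920 < 0.
Binary case is linear: z₁(K₁−1)(1+ψ₂(K₂−1)) + z₂(K₂−1)(1+ψ₂(K₁−1)) = 0
⇒ ψ₂ = [z₁(K₁−1)+z₂(K₂−1)] / [−(K₁−1)(K₂−1)] = 0.3306/0.5555 = 0.595
  ethanol: x = 0.566, y = 0.936
  n-decane: x = 0.434, y = 0.064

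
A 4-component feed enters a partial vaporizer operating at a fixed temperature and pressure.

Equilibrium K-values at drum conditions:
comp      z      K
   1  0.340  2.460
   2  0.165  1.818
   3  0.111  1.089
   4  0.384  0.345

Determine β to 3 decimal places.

β = 0.527

Let β = V/F and solve Σ zᵢ(Kᵢ−1)/(1+β(Kᵢ−1)) = 0.
g(0) = ΣzᵢKᵢ − 1 = 0.390 and g(1) = 1 − Σzᵢ/Kᵢ = -0.444, so a root lies in (0, 1).
Newton iteration, β⁰ = 0.35:
  β = 0.350: g = 0.1167, g' = -0.662 → β = 0.526
  β = 0.526: g = 0.0007, g' = -0.670 → β = 0.527
Converged at β = 0.527.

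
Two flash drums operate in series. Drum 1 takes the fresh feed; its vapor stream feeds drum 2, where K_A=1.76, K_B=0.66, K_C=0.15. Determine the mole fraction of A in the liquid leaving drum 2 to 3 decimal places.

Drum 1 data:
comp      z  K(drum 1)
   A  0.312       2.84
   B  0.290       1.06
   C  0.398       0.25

x_A (drum 2) = 0.413

Drum 1:
Newton–Raphson from ψ₁ = 0.5:
  ψ₁ = 0.500: g = -0.1617, g' = -0.861 → ψ₁ = 0.312
  ψ₁ = 0.312: g = -0.0080, g' = -0.809 → ψ₁ = 0.302
Converged at ψ₁ = 0.302.
Drum-1 compositions:
  A: x = 0.200, y = 0.569
  B: x = 0.285, y = 0.302
  C: x = 0.515, y = 0.129
Drum-2 feed = drum-1 vapor: z₂ = (0.5694, 0.3019, 0.1287).
Drum 2:
Let ψ₂ = V/F and solve Σ zᵢ(Kᵢ−1)/(1+ψ₂(Kᵢ−1)) = 0.
Check two-phase: ΣzᵢKᵢ = 1.221 > 1 and Σzᵢ/Kᵢ = 1.639 > 1, so g(0) = 0.221 > 0 and g(1) = -0.639 < 0.
Newton iteration, ψ₂⁰ = 0.5:
  ψ₂ = 0.500: g = -0.0003, g' = -0.505 → ψ₂ = 0.499
Converged at ψ₂ = 0.499.
  A: x = 0.413, y = 0.726
  B: x = 0.364, y = 0.240
  C: x = 0.224, y = 0.034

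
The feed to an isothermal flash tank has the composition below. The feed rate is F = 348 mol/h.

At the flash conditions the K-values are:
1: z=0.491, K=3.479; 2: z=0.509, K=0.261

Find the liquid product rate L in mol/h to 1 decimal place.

Let ψ = V/F and solve Σ zᵢ(Kᵢ−1)/(1+ψ(Kᵢ−1)) = 0.
Check two-phase: ΣzᵢKᵢ = 1.841 > 1 and Σzᵢ/Kᵢ = 2.091 > 1, so g(0) = 0.841 > 0 and g(1) = -1.091 < 0.
Binary case is linear: z₁(K₁−1)(1+ψ(K₂−1)) + z₂(K₂−1)(1+ψ(K₁−1)) = 0
⇒ ψ = [z₁(K₁−1)+z₂(K₂−1)] / [−(K₁−1)(K₂−1)] = 0.8410/1.8320 = 0.459
Then V = ψ·F = 0.4591·348 = 159.8 mol/h and L = F − V = 188.2 mol/h.

L = 188.2 mol/h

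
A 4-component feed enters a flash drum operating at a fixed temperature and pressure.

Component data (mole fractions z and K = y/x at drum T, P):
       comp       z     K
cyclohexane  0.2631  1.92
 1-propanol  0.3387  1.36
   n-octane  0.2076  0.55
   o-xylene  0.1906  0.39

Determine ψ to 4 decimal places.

ψ = 0.4463

Rachford–Rice: g(ψ) = Σ zᵢ(Kᵢ−1)/(1+ψ(Kᵢ−1)) = 0.
Check two-phase: ΣzᵢKᵢ = 1.1543 > 1 and Σzᵢ/Kᵢ = 1.2522 > 1, so g(0) = 0.1543 > 0 and g(1) = -0.2522 < 0.
Newton iteration, ψ⁰ = 0.5:
  ψ = 0.5000: g = -0.01871, g' = -0.3528 → ψ = 0.4470
  ψ = 0.4470: g = -0.00024, g' = -0.3443 → ψ = 0.4463
Converged at ψ = 0.4463.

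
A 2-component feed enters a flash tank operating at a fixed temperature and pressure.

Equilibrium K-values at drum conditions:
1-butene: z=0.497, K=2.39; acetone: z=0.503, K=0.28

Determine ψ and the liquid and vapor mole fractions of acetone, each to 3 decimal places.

Let ψ = V/F and solve Σ zᵢ(Kᵢ−1)/(1+ψ(Kᵢ−1)) = 0.
Feasibility: ΣzᵢKᵢ = 1.329, Σzᵢ/Kᵢ = 2.004 — both > 1, two phases present.
Binary case is linear: z₁(K₁−1)(1+ψ(K₂−1)) + z₂(K₂−1)(1+ψ(K₁−1)) = 0
⇒ ψ = [z₁(K₁−1)+z₂(K₂−1)] / [−(K₁−1)(K₂−1)] = 0.3287/1.0008 = 0.328
Compositions from xᵢ = zᵢ/(1+ψ(Kᵢ−1)), yᵢ = Kᵢxᵢ:
  1-butene: x = 0.341, y = 0.816
  acetone: x = 0.659, y = 0.184

ψ = 0.328, x_acetone = 0.659, y_acetone = 0.184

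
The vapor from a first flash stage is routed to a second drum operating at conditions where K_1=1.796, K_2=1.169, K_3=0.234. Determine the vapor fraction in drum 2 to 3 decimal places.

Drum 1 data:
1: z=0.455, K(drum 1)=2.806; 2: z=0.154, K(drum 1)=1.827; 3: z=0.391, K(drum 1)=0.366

V/F (drum 2) = 0.551

Drum 1:
Let ψ₁ = V/F and solve Σ zᵢ(Kᵢ−1)/(1+ψ₁(Kᵢ−1)) = 0.
Check two-phase: ΣzᵢKᵢ = 1.701 > 1 and Σzᵢ/Kᵢ = 1.315 > 1, so g(0) = 0.701 > 0 and g(1) = -0.315 < 0.
Iterate (Newton) starting at ψ₁ = 0.5:
  ψ₁ = 0.500: g = 0.1590, g' = -0.799 → ψ₁ = 0.699
  ψ₁ = 0.699: g = -0.0011, g' = -0.839 → ψ₁ = 0.697
Converged at ψ₁ = 0.697.
Drum-1 compositions:
  1: x = 0.201, y = 0.565
  2: x = 0.098, y = 0.178
  3: x = 0.701, y = 0.257
Drum-2 feed = drum-1 vapor: z₂ = (0.5650, 0.1784, 0.2566).
Drum 2:
Let ψ₂ = V/F and solve Σ zᵢ(Kᵢ−1)/(1+ψ₂(Kᵢ−1)) = 0.
g(0) = ΣzᵢKᵢ − 1 = 0.283 and g(1) = 1 − Σzᵢ/Kᵢ = -0.564, so a root lies in (0, 1).
Newton iteration, ψ₂⁰ = 0.56:
  ψ₂ = 0.560: g = -0.0055, g' = -0.637 → ψ₂ = 0.551
Converged at ψ₂ = 0.551.
  1: x = 0.393, y = 0.705
  2: x = 0.163, y = 0.191
  3: x = 0.444, y = 0.104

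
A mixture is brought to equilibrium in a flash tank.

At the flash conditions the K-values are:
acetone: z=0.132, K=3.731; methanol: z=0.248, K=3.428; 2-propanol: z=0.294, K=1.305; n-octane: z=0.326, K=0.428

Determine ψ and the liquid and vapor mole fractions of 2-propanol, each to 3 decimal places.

ψ = 0.870, x_2-propanol = 0.232, y_2-propanol = 0.303

Iterate (Newton) starting at ψ = 0.54:
  ψ = 0.540: g = 0.2134, g' = -0.678 → ψ = 0.855
  ψ = 0.855: g = 0.0102, g' = -0.669 → ψ = 0.870
Converged at ψ = 0.870.
Compositions from xᵢ = zᵢ/(1+ψ(Kᵢ−1)), yᵢ = Kᵢxᵢ:
  acetone: x = 0.039, y = 0.146
  methanol: x = 0.080, y = 0.273
  2-propanol: x = 0.232, y = 0.303
  n-octane: x = 0.649, y = 0.278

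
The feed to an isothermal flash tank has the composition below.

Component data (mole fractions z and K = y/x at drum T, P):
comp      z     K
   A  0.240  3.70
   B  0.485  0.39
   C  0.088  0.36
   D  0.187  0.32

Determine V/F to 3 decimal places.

V/F = 0.099

Iterate (Newton) starting at V/F = 0.6:
  V/F = 0.600: g = -0.5255, g' = -1.046 → V/F = 0.097
  V/F = 0.097: g = 0.0023, g' = -1.441 → V/F = 0.099
Converged at V/F = 0.099.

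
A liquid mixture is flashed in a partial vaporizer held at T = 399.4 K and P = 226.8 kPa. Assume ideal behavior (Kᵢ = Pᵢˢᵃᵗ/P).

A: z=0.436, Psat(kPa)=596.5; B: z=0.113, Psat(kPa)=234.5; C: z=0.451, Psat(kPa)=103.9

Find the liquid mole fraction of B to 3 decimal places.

x_B = 0.111

Raoult's law: Kᵢ = Pᵢˢᵃᵗ/P = Pᵢˢᵃᵗ/226.8.
  K_A = 596.5/226.8 = 2.63007, K_B = 234.5/226.8 = 1.03395, K_C = 103.9/226.8 = 0.45811
Let ψ = V/F and solve Σ zᵢ(Kᵢ−1)/(1+ψ(Kᵢ−1)) = 0.
g(0) = ΣzᵢKᵢ − 1 = 0.470 and g(1) = 1 − Σzᵢ/Kᵢ = -0.260, so a root lies in (0, 1).
Newton–Raphson from ψ = 0.5:
  ψ = 0.500: g = 0.0601, g' = -0.601 → ψ = 0.600
  ψ = 0.600: g = 0.0009, g' = -0.587 → ψ = 0.602
Converged at ψ = 0.602.
Compositions from xᵢ = zᵢ/(1+ψ(Kᵢ−1)), yᵢ = Kᵢxᵢ:
  A: x = 0.220, y = 0.579
  B: x = 0.111, y = 0.114
  C: x = 0.669, y = 0.307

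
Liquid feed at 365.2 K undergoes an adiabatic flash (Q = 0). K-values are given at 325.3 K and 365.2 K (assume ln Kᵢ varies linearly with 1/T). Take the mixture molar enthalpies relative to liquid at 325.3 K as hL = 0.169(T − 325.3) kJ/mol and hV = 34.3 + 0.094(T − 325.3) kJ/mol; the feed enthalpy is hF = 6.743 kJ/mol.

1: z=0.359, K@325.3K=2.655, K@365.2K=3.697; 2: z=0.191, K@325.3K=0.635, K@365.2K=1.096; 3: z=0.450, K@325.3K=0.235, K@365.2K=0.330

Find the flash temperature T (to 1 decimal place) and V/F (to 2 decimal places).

Adiabatic flash: solve Rachford–Rice at each trial T, then check hF = ψ·hV(T) + (1−ψ)·hL(T).
  T = 325.3 K: K = (2.655, 0.635, 0.235), RR gives ψ = 0.164, H_out = 5.608 kJ/mol
  T = 365.2 K: K = (3.697, 1.096, 0.330), RR gives ψ = 0.475, H_out = 21.606 kJ/mol
  T = 345.2 K: K = (3.162, 0.847, 0.281), RR gives ψ = 0.328, H_out = 14.124 kJ/mol
  T = 335.2 K: K = (2.904, 0.736, 0.258), RR gives ψ = 0.249, H_out = 10.022 kJ/mol
  T = 330.2 K: K = (2.777, 0.684, 0.246), RR gives ψ = 0.207, H_out = 7.845 kJ/mol
  T = 327.8 K: K = (2.717, 0.660, 0.241), RR gives ψ = 0.186, H_out = 6.764 kJ/mol
  T = 326.6 K: K = (2.687, 0.648, 0.238), RR gives ψ = 0.175, H_out = 6.213 kJ/mol
Linear interpolation between T = 326.6 (H_out = 6.213) and T = 327.8 (H_out = 6.764) on hF = 6.743 gives T ≈ 327.8 K, at which ψ = 0.19.

T = 327.8 K, V/F = 0.19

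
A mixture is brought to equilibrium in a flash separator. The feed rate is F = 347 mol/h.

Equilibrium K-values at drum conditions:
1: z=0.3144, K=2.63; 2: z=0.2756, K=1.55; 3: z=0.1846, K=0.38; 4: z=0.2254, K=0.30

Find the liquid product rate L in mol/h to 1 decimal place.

L = 177.1 mol/h

Material balance + equilibrium reduce to Σ zᵢ(Kᵢ−1)/(1+ψ(Kᵢ−1)) = 0.
g(0) = ΣzᵢKᵢ − 1 = 0.3918 and g(1) = 1 − Σzᵢ/Kᵢ = -0.5345, so a root lies in (0, 1).
Newton iteration, ψ⁰ = 0.59:
  ψ = 0.5900: g = -0.07358, g' = -0.7615 → ψ = 0.4934
  ψ = 0.4934: g = -0.00265, g' = -0.7132 → ψ = 0.4897
Converged at ψ = 0.4897.
Then V = ψ·F = 0.4897·347 = 169.9 mol/h and L = F − V = 177.1 mol/h.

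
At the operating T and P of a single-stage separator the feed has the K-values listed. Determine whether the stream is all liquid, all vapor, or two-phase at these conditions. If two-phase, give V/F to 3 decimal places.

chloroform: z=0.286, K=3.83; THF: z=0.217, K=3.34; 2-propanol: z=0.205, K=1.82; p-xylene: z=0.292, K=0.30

two-phase, V/F = 0.852

ΣzᵢKᵢ = 2.281; Σzᵢ/Kᵢ = 1.226.
Both exceed 1, so a two-phase solution exists.
Newton iteration, ψ⁰ = 0.5:
  ψ = 0.500: g = 0.3739, g' = -1.053 → ψ = 0.855
  ψ = 0.855: g = -0.0045, g' = -1.263 → ψ = 0.852
Converged at ψ = 0.852.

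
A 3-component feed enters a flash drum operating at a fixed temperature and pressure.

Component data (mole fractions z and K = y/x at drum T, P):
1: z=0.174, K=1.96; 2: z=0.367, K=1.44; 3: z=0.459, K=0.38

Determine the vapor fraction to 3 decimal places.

Newton iteration, ψ⁰ = 0.32:
  ψ = 0.320: g = -0.0857, g' = -0.423 → ψ = 0.117
  ψ = 0.117: g = -0.0033, g' = -0.399 → ψ = 0.109
Converged at ψ = 0.109.

ψ = 0.109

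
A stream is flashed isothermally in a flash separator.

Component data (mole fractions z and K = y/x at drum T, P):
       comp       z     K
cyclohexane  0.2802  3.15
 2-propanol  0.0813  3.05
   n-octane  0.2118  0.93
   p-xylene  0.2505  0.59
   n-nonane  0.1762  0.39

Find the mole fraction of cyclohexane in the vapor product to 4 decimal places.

Material balance + equilibrium reduce to Σ zᵢ(Kᵢ−1)/(1+V/F(Kᵢ−1)) = 0.
Feasibility: ΣzᵢKᵢ = 1.5441, Σzᵢ/Kᵢ = 1.2197 — both > 1, two phases present.
Newton–Raphson from V/F = 0.59:
  V/F = 0.5900: g = 0.02214, g' = -0.5561 → V/F = 0.6298
  V/F = 0.6298: g = 0.00015, g' = -0.5494 → V/F = 0.6301
Converged at V/F = 0.6301.
Compositions from xᵢ = zᵢ/(1+V/F(Kᵢ−1)), yᵢ = Kᵢxᵢ:
  cyclohexane: x = 0.1190, y = 0.3748
  2-propanol: x = 0.0355, y = 0.1082
  n-octane: x = 0.2216, y = 0.2061
  p-xylene: x = 0.3378, y = 0.1993
  n-nonane: x = 0.2862, y = 0.1116

y_cyclohexane = 0.3748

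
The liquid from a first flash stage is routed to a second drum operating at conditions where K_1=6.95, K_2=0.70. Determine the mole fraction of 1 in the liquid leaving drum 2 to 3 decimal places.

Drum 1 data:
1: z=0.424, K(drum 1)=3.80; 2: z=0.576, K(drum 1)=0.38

x_1 (drum 2) = 0.048

Drum 1:
Let ψ₁ = V/F and solve Σ zᵢ(Kᵢ−1)/(1+ψ₁(Kᵢ−1)) = 0.
g(0) = ΣzᵢKᵢ − 1 = 0.830 and g(1) = 1 − Σzᵢ/Kᵢ = -0.627, so a root lies in (0, 1).
Binary case is linear: z₁(K₁−1)(1+ψ₁(K₂−1)) + z₂(K₂−1)(1+ψ₁(K₁−1)) = 0
⇒ ψ₁ = [z₁(K₁−1)+z₂(K₂−1)] / [−(K₁−1)(K₂−1)] = 0.8301/1.7360 = 0.478
Drum-1 compositions:
  1: x = 0.181, y = 0.689
  2: x = 0.819, y = 0.311
Drum-2 feed = drum-1 liquid: z₂ = (0.1813, 0.8187).
Drum 2:
Material balance + equilibrium reduce to Σ zᵢ(Kᵢ−1)/(1+ψ₂(Kᵢ−1)) = 0.
Check two-phase: ΣzᵢKᵢ = 1.833 > 1 and Σzᵢ/Kᵢ = 1.196 > 1, so g(0) = 0.833 > 0 and g(1) = -0.196 < 0.
Newton–Raphson from ψ₂ = 0.42:
  ψ₂ = 0.420: g = 0.0273, g' = -0.621 → ψ₂ = 0.464
  ψ₂ = 0.464: g = 0.0015, g' = -0.553 → ψ₂ = 0.467
Converged at ψ₂ = 0.467.
  1: x = 0.048, y = 0.334
  2: x = 0.952, y = 0.666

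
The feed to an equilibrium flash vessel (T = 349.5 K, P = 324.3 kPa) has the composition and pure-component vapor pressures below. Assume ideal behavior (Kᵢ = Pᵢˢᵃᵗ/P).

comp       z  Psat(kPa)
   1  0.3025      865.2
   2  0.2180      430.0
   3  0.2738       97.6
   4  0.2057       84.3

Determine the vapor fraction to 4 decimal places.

Raoult's law: Kᵢ = Pᵢˢᵃᵗ/P = Pᵢˢᵃᵗ/324.3.
  K_1 = 865.2/324.3 = 2.667900, K_2 = 430.0/324.3 = 1.325933, K_3 = 97.6/324.3 = 0.300956, K_4 = 84.3/324.3 = 0.259944
Material balance + equilibrium reduce to Σ zᵢ(Kᵢ−1)/(1+ψ(Kᵢ−1)) = 0.
Check two-phase: ΣzᵢKᵢ = 1.2320 > 1 and Σzᵢ/Kᵢ = 1.9789 > 1, so g(0) = 0.2320 > 0 and g(1) = -0.9789 < 0.
Newton–Raphson from ψ = 0.5:
  ψ = 0.5000: g = -0.19968, g' = -0.8674 → ψ = 0.2698
  ψ = 0.2698: g = -0.01282, g' = -0.7989 → ψ = 0.2537
  ψ = 0.2537: g = 0.00004, g' = -0.8037 → ψ = 0.2538
Converged at ψ = 0.2538.

ψ = 0.2538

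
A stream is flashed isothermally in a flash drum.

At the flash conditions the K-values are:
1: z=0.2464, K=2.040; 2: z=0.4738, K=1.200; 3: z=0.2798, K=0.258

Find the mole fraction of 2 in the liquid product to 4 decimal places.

x_2 = 0.4436

Material balance + equilibrium reduce to Σ zᵢ(Kᵢ−1)/(1+ψ(Kᵢ−1)) = 0.
Check two-phase: ΣzᵢKᵢ = 1.1434 > 1 and Σzᵢ/Kᵢ = 1.6001 > 1, so g(0) = 0.1434 > 0 and g(1) = -0.6001 < 0.
Iterate (Newton) starting at ψ = 0.54:
  ψ = 0.5400: g = -0.09679, g' = -0.5536 → ψ = 0.3652
  ψ = 0.3652: g = -0.01074, g' = -0.4463 → ψ = 0.3411
  ψ = 0.3411: g = -0.00010, g' = -0.4380 → ψ = 0.3409
Converged at ψ = 0.3409.
Compositions from xᵢ = zᵢ/(1+ψ(Kᵢ−1)), yᵢ = Kᵢxᵢ:
  1: x = 0.1819, y = 0.3711
  2: x = 0.4436, y = 0.5323
  3: x = 0.3745, y = 0.0966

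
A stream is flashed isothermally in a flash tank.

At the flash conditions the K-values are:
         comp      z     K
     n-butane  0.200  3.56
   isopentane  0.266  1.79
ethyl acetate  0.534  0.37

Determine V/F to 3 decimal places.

V/F = 0.354

Material balance + equilibrium reduce to Σ zᵢ(Kᵢ−1)/(1+V/F(Kᵢ−1)) = 0.
Check two-phase: ΣzᵢKᵢ = 1.386 > 1 and Σzᵢ/Kᵢ = 1.648 > 1, so g(0) = 0.386 > 0 and g(1) = -0.648 < 0.
Newton iteration, V/F⁰ = 0.61:
  V/F = 0.610: g = -0.2047, g' = -0.834 → V/F = 0.365
  V/F = 0.365: g = -0.0088, g' = -0.808 → V/F = 0.354
Converged at V/F = 0.354.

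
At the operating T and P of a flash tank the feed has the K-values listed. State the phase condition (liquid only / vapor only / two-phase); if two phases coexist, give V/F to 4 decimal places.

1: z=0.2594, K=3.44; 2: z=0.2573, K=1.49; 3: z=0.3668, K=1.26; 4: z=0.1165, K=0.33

ΣzᵢKᵢ = 1.7763; Σzᵢ/Kᵢ = 0.8922.
Since Σzᵢ/Kᵢ < 1 the mixture is above its dew point — single vapor phase.

vapor only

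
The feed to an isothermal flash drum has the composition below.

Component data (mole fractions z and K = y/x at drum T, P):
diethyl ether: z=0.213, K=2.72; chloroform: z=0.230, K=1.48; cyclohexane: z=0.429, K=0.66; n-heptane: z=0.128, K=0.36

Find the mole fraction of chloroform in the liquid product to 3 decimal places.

Material balance + equilibrium reduce to Σ zᵢ(Kᵢ−1)/(1+ψ(Kᵢ−1)) = 0.
Feasibility: ΣzᵢKᵢ = 1.249, Σzᵢ/Kᵢ = 1.239 — both > 1, two phases present.
Newton iteration, ψ⁰ = 0.42:
  ψ = 0.420: g = 0.0224, g' = -0.415 → ψ = 0.474
  ψ = 0.474: g = 0.0003, g' = -0.405 → ψ = 0.475
Converged at ψ = 0.475.
Compositions from xᵢ = zᵢ/(1+ψ(Kᵢ−1)), yᵢ = Kᵢxᵢ:
  diethyl ether: x = 0.117, y = 0.319
  chloroform: x = 0.187, y = 0.277
  cyclohexane: x = 0.512, y = 0.338
  n-heptane: x = 0.184, y = 0.066

x_chloroform = 0.187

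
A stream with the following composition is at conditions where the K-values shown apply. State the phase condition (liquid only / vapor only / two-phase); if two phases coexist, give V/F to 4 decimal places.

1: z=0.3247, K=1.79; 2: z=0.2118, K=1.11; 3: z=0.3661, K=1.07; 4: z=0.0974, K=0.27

ΣzᵢKᵢ = 1.2343; Σzᵢ/Kᵢ = 1.0751.
Both exceed 1, so a two-phase solution exists.
Let ψ = V/F and solve Σ zᵢ(Kᵢ−1)/(1+ψ(Kᵢ−1)) = 0.
Newton–Raphson from ψ = 0.5:
  ψ = 0.5000: g = 0.11875, g' = -0.2368 → ψ = 1.0000
  ψ = 1.0000: g = -0.07510, g' = -0.7789 → ψ = 0.9036
  ψ = 0.9036: g = -0.01392, g' = -0.5207 → ψ = 0.8768
  ψ = 0.8768: g = -0.00063, g' = -0.4752 → ψ = 0.8755
Converged at ψ = 0.8755.

two-phase, V/F = 0.8755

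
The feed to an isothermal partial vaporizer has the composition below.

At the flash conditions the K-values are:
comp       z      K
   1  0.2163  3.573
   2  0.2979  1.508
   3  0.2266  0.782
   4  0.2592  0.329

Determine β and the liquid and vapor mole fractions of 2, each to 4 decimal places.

β = 0.5782, x_2 = 0.2303, y_2 = 0.3472

Material balance + equilibrium reduce to Σ zᵢ(Kᵢ−1)/(1+β(Kᵢ−1)) = 0.
Feasibility: ΣzᵢKᵢ = 1.4846, Σzᵢ/Kᵢ = 1.3357 — both > 1, two phases present.
Newton–Raphson from β = 0.5:
  β = 0.5000: g = 0.04691, g' = -0.6006 → β = 0.5781
  β = 0.5781: g = 0.00006, g' = -0.6030 → β = 0.5782
Converged at β = 0.5782.
Compositions from xᵢ = zᵢ/(1+β(Kᵢ−1)), yᵢ = Kᵢxᵢ:
  1: x = 0.0869, y = 0.3107
  2: x = 0.2303, y = 0.3472
  3: x = 0.2593, y = 0.2028
  4: x = 0.4235, y = 0.1393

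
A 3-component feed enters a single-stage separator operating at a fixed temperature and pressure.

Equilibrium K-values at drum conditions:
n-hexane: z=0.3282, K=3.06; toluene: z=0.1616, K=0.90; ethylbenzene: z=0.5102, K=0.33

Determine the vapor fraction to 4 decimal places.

ψ = 0.2706

Let ψ = V/F and solve Σ zᵢ(Kᵢ−1)/(1+ψ(Kᵢ−1)) = 0.
g(0) = ΣzᵢKᵢ − 1 = 0.3181 and g(1) = 1 − Σzᵢ/Kᵢ = -0.8329, so a root lies in (0, 1).
Newton iteration, ψ⁰ = 0.51:
  ψ = 0.5100: g = -0.20659, g' = -0.8615 → ψ = 0.2702
  ψ = 0.2702: g = 0.00033, g' = -0.9180 → ψ = 0.2706
Converged at ψ = 0.2706.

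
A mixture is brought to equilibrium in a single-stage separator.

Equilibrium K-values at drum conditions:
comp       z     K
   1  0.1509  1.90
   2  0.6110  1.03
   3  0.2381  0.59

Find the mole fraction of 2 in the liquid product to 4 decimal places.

x_2 = 0.6036

Rachford–Rice: g(ψ) = Σ zᵢ(Kᵢ−1)/(1+ψ(Kᵢ−1)) = 0.
Feasibility: ΣzᵢKᵢ = 1.0565, Σzᵢ/Kᵢ = 1.0762 — both > 1, two phases present.
Newton–Raphson from ψ = 0.52:
  ψ = 0.5200: g = -0.01351, g' = -0.1219 → ψ = 0.4092
  ψ = 0.4092: g = 0.00007, g' = -0.1236 → ψ = 0.4097
Converged at ψ = 0.4097.
Compositions from xᵢ = zᵢ/(1+ψ(Kᵢ−1)), yᵢ = Kᵢxᵢ:
  1: x = 0.1102, y = 0.2095
  2: x = 0.6036, y = 0.6217
  3: x = 0.2862, y = 0.1688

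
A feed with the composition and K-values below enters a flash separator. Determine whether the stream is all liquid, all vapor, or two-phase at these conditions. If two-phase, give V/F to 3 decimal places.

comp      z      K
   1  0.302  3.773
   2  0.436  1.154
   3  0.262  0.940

all vapor

ΣzᵢKᵢ = 1.889; Σzᵢ/Kᵢ = 0.737.
Since Σzᵢ/Kᵢ < 1 the mixture is above its dew point — single vapor phase.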